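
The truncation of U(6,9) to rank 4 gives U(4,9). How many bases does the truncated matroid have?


Truncating U(6,9) to rank 4 gives U(4,9).
Bases of U(4,9) are all 4-element subsets of 9 elements.
Number of bases = C(9,4) = 9! / (4! * 5!) = 126.

126


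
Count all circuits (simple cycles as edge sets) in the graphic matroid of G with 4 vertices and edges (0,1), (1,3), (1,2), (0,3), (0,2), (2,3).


A circuit in a graphic matroid = edge set of a simple cycle.
G has 4 vertices and 6 edges.
Enumerating all minimal edge subsets forming cycles...
Total circuits found: 7.

7


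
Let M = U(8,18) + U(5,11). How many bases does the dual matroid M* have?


(M1+M2)* = M1* + M2*.
M1* = U(10,18), bases: C(18,10) = 43758.
M2* = U(6,11), bases: C(11,6) = 462.
|B(M*)| = 43758 * 462 = 20216196.

20216196


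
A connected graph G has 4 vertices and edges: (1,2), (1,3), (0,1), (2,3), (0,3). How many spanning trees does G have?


By Kirchhoff's matrix tree theorem, the number of spanning trees equals
the determinant of any cofactor of the Laplacian matrix L.
G has 4 vertices and 5 edges.
Computing the (3 x 3) cofactor determinant gives 8.

8


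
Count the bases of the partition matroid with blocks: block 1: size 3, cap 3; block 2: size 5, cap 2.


A basis picks exactly ci elements from block i.
Number of bases = product of C(|Si|, ci).
= C(3,3) * C(5,2)
= 1 * 10
= 10.

10


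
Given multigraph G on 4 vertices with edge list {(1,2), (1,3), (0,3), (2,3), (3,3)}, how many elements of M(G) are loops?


In a graphic matroid, a loop is a self-loop edge (u,u) with rank 0.
Examining all 5 edges for self-loops...
Self-loops found: (3,3)
Number of loops = 1.

1


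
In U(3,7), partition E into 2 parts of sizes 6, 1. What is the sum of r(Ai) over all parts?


r(Ai) = min(|Ai|, 3) for each part.
Sum = min(6,3) + min(1,3)
    = 3 + 1
    = 4.

4


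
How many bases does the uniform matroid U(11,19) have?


Bases of U(11,19) are all 11-element subsets of the 19-element ground set.
Number of bases = C(19,11).
C(19,11) = 19! / (11! * 8!) = 75582.

75582


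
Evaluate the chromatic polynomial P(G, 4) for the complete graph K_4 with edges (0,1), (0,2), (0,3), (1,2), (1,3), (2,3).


P(K_4, k) = k(k-1)(k-2)...(k-3).
P(4) = (4) * (3) * (2) * (1) = 24.

24


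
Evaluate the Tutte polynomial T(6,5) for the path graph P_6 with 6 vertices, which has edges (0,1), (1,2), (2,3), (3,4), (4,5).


A path on 6 vertices is a tree with 5 edges.
T(x,y) = x^(5) for any tree.
T(6,5) = 6^5 = 7776.

7776


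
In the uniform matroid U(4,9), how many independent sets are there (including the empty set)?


Independent sets of U(4,9) are all subsets of size <= 4.
Count = C(9,0) + C(9,1) + C(9,2) + C(9,3) + C(9,4)
     = 1 + 9 + 36 + 84 + 126
     = 256.

256


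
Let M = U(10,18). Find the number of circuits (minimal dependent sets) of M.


In U(10,18), circuits are the (11)-element subsets.
Any set of 11 elements is dependent, and removing any one element gives
an independent set of size 10, so it is a minimal dependent set.
Number of circuits = C(18,11) = 18! / (11! * 7!) = 31824.

31824


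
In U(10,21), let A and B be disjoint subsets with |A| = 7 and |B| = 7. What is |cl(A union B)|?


|A union B| = 7 + 7 = 14 (disjoint).
In U(10,21), cl(S) = S if |S| < 10, else cl(S) = E.
Since 14 >= 10, cl(A union B) = E.
|cl(A union B)| = 21.

21


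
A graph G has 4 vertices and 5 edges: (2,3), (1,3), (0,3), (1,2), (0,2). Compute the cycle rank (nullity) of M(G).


Cycle rank (nullity) = |E| - r(M) = |E| - (|V| - c).
|E| = 5, |V| = 4, c = 1.
Nullity = 5 - (4 - 1) = 5 - 3 = 2.

2


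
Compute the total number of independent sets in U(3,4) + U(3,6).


For a direct sum, |I(M1+M2)| = |I(M1)| * |I(M2)|.
|I(U(3,4))| = sum C(4,k) for k=0..3 = 15.
|I(U(3,6))| = sum C(6,k) for k=0..3 = 42.
Total = 15 * 42 = 630.

630


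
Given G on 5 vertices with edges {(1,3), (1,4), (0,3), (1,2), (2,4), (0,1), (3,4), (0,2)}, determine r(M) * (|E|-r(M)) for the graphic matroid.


r(M) = |V| - c = 5 - 1 = 4.
nullity = |E| - r(M) = 8 - 4 = 4.
Product = 4 * 4 = 16.

16


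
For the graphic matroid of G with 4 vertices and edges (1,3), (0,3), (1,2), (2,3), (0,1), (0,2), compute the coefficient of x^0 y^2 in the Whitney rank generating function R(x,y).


R(x,y) = sum over A in 2^E of x^(r(E)-r(A)) * y^(|A|-r(A)).
G has 4 vertices, 6 edges. r(E) = 3.
Enumerate all 2^6 = 64 subsets.
Count subsets with r(E)-r(A)=0 and |A|-r(A)=2: 6.

6


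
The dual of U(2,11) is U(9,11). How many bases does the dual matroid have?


The dual of U(r,n) is U(n-r, n) = U(9,11).
Bases of U(9,11) are all (9)-element subsets.
|B(M*)| = C(11,9) = 55.

55


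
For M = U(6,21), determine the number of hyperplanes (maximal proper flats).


Hyperplanes of U(6,21) are flats of rank 5.
In a uniform matroid, these are exactly the (5)-element subsets.
Count = (21 choose 5) = 20349.

20349


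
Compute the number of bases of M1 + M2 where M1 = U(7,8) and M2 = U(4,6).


Bases of a direct sum M1 + M2: |B| = |B(M1)| * |B(M2)|.
|B(U(7,8))| = C(8,7) = 8.
|B(U(4,6))| = C(6,4) = 15.
Total bases = 8 * 15 = 120.

120


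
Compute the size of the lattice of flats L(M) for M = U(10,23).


Flats of U(10,23): every subset of size < 10 is a flat, plus E itself.
Count = (23 choose 0) + (23 choose 1) + (23 choose 2) + (23 choose 3) + (23 choose 4) + (23 choose 5) + (23 choose 6) + (23 choose 7) + (23 choose 8) + (23 choose 9) + 1
     = 1 + 23 + 253 + 1771 + 8855 + 33649 + 100947 + 245157 + 490314 + 817190 + 1
     = 1698161.

1698161


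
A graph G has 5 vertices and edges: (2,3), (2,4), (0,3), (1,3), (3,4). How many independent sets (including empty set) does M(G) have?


An independent set in a graphic matroid is an acyclic edge subset.
G has 5 vertices and 5 edges.
Enumerate all 2^5 = 32 subsets, checking for acyclicity.
Total independent sets = 28.

28


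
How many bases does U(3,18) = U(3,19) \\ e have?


Deleting e from U(3,19) gives U(3,18) since n > r.
Bases of U(3,18) = C(18,3) = (18 * 17 * 16) / (1 * 2 * 3) = 816.

816


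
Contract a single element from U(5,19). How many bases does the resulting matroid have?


Contracting e from U(5,19) gives U(4,18).
Bases of U(4,18) = (18 choose 4) = 3060.

3060


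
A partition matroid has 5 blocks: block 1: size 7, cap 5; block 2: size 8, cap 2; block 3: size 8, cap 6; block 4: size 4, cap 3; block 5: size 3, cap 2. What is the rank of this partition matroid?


Rank of a partition matroid = sum of min(|Si|, ci) for each block.
= min(7,5) + min(8,2) + min(8,6) + min(4,3) + min(3,2)
= 5 + 2 + 6 + 3 + 2
= 18.

18


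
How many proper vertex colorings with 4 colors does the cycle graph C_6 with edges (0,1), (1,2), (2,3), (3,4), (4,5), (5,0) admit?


P(C_6, k) = (k-1)^6 + (-1)^6*(k-1).
P(4) = (3)^6 + 3
= 729 + 3 = 732.

732


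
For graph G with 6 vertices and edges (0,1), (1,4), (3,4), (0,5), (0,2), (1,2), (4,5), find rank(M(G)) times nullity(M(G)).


r(M) = |V| - c = 6 - 1 = 5.
nullity = |E| - r(M) = 7 - 5 = 2.
Product = 5 * 2 = 10.

10


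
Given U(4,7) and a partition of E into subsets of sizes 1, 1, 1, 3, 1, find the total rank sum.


r(Ai) = min(|Ai|, 4) for each part.
Sum = min(1,4) + min(1,4) + min(1,4) + min(3,4) + min(1,4)
    = 1 + 1 + 1 + 3 + 1
    = 7.

7


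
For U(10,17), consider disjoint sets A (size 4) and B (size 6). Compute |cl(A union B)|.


|A union B| = 4 + 6 = 10 (disjoint).
In U(10,17), cl(S) = S if |S| < 10, else cl(S) = E.
Since 10 >= 10, cl(A union B) = E.
|cl(A union B)| = 17.

17


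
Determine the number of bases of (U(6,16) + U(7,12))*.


(M1+M2)* = M1* + M2*.
M1* = U(10,16), bases: C(16,10) = 8008.
M2* = U(5,12), bases: C(12,5) = 792.
|B(M*)| = 8008 * 792 = 6342336.

6342336


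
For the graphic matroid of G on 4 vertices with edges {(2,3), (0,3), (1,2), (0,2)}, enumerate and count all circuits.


A circuit in a graphic matroid = edge set of a simple cycle.
G has 4 vertices and 4 edges.
Enumerating all minimal edge subsets forming cycles...
Total circuits found: 1.

1


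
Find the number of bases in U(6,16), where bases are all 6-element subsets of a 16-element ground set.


Bases of U(6,16) are all 6-element subsets of the 16-element ground set.
Number of bases = C(16,6).
(16 choose 6) = 8008.

8008


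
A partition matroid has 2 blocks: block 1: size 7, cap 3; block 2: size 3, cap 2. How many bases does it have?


A basis picks exactly ci elements from block i.
Number of bases = product of C(|Si|, ci).
= C(7,3) * C(3,2)
= 35 * 3
= 105.

105


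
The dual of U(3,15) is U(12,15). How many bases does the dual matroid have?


The dual of U(r,n) is U(n-r, n) = U(12,15).
Bases of U(12,15) are all (12)-element subsets.
|B(M*)| = C(15,12) = 455.

455


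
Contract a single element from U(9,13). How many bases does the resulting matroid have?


Contracting e from U(9,13) gives U(8,12).
Bases of U(8,12) = C(12,8) = 495.

495


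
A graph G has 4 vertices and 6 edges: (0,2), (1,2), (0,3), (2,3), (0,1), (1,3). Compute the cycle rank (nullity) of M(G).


Cycle rank (nullity) = |E| - r(M) = |E| - (|V| - c).
|E| = 6, |V| = 4, c = 1.
Nullity = 6 - (4 - 1) = 6 - 3 = 3.

3


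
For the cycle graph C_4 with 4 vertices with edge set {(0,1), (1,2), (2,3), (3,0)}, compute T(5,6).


T(C_4; x,y) = x + x^2 + ... + x^(3) + y.
T(5,6) = 5^1 + 5^2 + 5^3 + 6
= 5 + 25 + 125 + 6
= 161.

161


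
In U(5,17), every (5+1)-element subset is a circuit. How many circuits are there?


In U(5,17), circuits are the (6)-element subsets.
Any set of 6 elements is dependent, and removing any one element gives
an independent set of size 5, so it is a minimal dependent set.
Number of circuits = C(17,6) = 17! / (6! * 11!) = 12376.

12376


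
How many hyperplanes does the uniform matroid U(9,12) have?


Hyperplanes of U(9,12) are flats of rank 8.
In a uniform matroid, these are exactly the (8)-element subsets.
Count = C(12,8) = 495.

495


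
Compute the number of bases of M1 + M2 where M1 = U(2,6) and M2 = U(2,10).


Bases of a direct sum M1 + M2: |B| = |B(M1)| * |B(M2)|.
|B(U(2,6))| = C(6,2) = 15.
|B(U(2,10))| = C(10,2) = 45.
Total bases = 15 * 45 = 675.

675


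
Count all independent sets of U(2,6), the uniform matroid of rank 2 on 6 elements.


Independent sets of U(2,6) are all subsets of size <= 2.
Count = (6 choose 0) + (6 choose 1) + (6 choose 2)
     = 1 + 6 + 15
     = 22.

22


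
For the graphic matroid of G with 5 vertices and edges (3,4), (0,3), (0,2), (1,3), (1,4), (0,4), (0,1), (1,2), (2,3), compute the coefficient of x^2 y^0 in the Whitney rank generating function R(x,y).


R(x,y) = sum over A in 2^E of x^(r(E)-r(A)) * y^(|A|-r(A)).
G has 5 vertices, 9 edges. r(E) = 4.
Enumerate all 2^9 = 512 subsets.
Count subsets with r(E)-r(A)=2 and |A|-r(A)=0: 36.

36


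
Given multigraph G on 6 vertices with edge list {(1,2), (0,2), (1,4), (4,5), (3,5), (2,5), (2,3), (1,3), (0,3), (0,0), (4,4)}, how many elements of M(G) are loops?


In a graphic matroid, a loop is a self-loop edge (u,u) with rank 0.
Examining all 11 edges for self-loops...
Self-loops found: (0,0), (4,4)
Number of loops = 2.

2


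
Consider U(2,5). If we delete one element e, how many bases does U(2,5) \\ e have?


Deleting e from U(2,5) gives U(2,4) since n > r.
Bases of U(2,4) = (4 choose 2) = 6.

6


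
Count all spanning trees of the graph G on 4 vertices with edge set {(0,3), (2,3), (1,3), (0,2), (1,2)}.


By Kirchhoff's matrix tree theorem, the number of spanning trees equals
the determinant of any cofactor of the Laplacian matrix L.
G has 4 vertices and 5 edges.
Computing the (3 x 3) cofactor determinant gives 8.

8


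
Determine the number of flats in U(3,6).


Flats of U(3,6): every subset of size < 3 is a flat, plus E itself.
Count = (6 choose 0) + (6 choose 1) + (6 choose 2) + 1
     = 1 + 6 + 15 + 1
     = 23.

23


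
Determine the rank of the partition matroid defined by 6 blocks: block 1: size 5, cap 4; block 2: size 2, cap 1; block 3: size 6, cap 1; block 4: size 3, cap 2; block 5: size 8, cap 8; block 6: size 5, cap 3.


Rank of a partition matroid = sum of min(|Si|, ci) for each block.
= min(5,4) + min(2,1) + min(6,1) + min(3,2) + min(8,8) + min(5,3)
= 4 + 1 + 1 + 2 + 8 + 3
= 19.

19


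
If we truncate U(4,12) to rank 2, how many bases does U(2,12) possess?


Truncating U(4,12) to rank 2 gives U(2,12).
Bases of U(2,12) are all 2-element subsets of 12 elements.
Number of bases = (12 choose 2) = 66.

66


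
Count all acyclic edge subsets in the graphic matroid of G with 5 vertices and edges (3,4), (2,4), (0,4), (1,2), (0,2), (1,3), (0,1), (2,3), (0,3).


An independent set in a graphic matroid is an acyclic edge subset.
G has 5 vertices and 9 edges.
Enumerate all 2^9 = 512 subsets, checking for acyclicity.
Total independent sets = 198.

198


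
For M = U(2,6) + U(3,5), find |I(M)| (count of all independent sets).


For a direct sum, |I(M1+M2)| = |I(M1)| * |I(M2)|.
|I(U(2,6))| = sum C(6,k) for k=0..2 = 22.
|I(U(3,5))| = sum C(5,k) for k=0..3 = 26.
Total = 22 * 26 = 572.

572


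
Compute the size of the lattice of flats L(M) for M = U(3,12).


Flats of U(3,12): every subset of size < 3 is a flat, plus E itself.
Count = C(12,0) + C(12,1) + C(12,2) + 1
     = 1 + 12 + 66 + 1
     = 80.

80


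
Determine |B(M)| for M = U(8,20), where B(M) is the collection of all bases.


Bases of U(8,20) are all 8-element subsets of the 20-element ground set.
Number of bases = C(20,8).
C(20,8) = 125970.

125970


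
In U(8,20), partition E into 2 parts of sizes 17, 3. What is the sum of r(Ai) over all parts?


r(Ai) = min(|Ai|, 8) for each part.
Sum = min(17,8) + min(3,8)
    = 8 + 3
    = 11.

11


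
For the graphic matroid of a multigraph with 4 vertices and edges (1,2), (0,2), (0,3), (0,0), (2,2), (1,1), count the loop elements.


In a graphic matroid, a loop is a self-loop edge (u,u) with rank 0.
Examining all 6 edges for self-loops...
Self-loops found: (0,0), (2,2), (1,1)
Number of loops = 3.

3


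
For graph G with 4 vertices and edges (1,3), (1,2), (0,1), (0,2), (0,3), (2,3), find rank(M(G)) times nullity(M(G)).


r(M) = |V| - c = 4 - 1 = 3.
nullity = |E| - r(M) = 6 - 3 = 3.
Product = 3 * 3 = 9.

9


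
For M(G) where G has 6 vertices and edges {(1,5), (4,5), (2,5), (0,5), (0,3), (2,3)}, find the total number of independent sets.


An independent set in a graphic matroid is an acyclic edge subset.
G has 6 vertices and 6 edges.
Enumerate all 2^6 = 64 subsets, checking for acyclicity.
Total independent sets = 60.

60


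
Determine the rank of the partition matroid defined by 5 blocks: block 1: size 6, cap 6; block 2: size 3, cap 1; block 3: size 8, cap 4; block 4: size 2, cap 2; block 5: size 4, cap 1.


Rank of a partition matroid = sum of min(|Si|, ci) for each block.
= min(6,6) + min(3,1) + min(8,4) + min(2,2) + min(4,1)
= 6 + 1 + 4 + 2 + 1
= 14.

14


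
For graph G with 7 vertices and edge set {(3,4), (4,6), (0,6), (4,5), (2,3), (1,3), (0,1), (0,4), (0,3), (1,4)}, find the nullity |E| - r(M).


Cycle rank (nullity) = |E| - r(M) = |E| - (|V| - c).
|E| = 10, |V| = 7, c = 1.
Nullity = 10 - (7 - 1) = 10 - 6 = 4.

4


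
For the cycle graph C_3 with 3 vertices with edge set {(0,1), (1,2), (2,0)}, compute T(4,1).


T(C_3; x,y) = x + x^2 + ... + x^(2) + y.
T(4,1) = 4^1 + 4^2 + 1
= 4 + 16 + 1
= 21.

21


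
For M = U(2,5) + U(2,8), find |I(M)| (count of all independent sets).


For a direct sum, |I(M1+M2)| = |I(M1)| * |I(M2)|.
|I(U(2,5))| = sum C(5,k) for k=0..2 = 16.
|I(U(2,8))| = sum C(8,k) for k=0..2 = 37.
Total = 16 * 37 = 592.

592


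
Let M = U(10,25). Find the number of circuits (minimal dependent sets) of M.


In U(10,25), circuits are the (11)-element subsets.
Any set of 11 elements is dependent, and removing any one element gives
an independent set of size 10, so it is a minimal dependent set.
Number of circuits = C(25,11) = 25! / (11! * 14!) = 4457400.

4457400


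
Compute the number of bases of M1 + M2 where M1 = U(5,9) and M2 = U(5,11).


Bases of a direct sum M1 + M2: |B| = |B(M1)| * |B(M2)|.
|B(U(5,9))| = C(9,5) = 126.
|B(U(5,11))| = C(11,5) = 462.
Total bases = 126 * 462 = 58212.

58212


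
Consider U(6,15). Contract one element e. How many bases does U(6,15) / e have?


Contracting e from U(6,15) gives U(5,14).
Bases of U(5,14) = (14 choose 5) = 2002.

2002


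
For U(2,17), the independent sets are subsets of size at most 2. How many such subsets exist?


Independent sets of U(2,17) are all subsets of size <= 2.
Count = (17 choose 0) + (17 choose 1) + (17 choose 2)
     = 1 + 17 + 136
     = 154.

154


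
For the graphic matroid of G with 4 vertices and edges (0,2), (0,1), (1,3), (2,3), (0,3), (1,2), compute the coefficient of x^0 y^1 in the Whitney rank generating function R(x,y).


R(x,y) = sum over A in 2^E of x^(r(E)-r(A)) * y^(|A|-r(A)).
G has 4 vertices, 6 edges. r(E) = 3.
Enumerate all 2^6 = 64 subsets.
Count subsets with r(E)-r(A)=0 and |A|-r(A)=1: 15.

15


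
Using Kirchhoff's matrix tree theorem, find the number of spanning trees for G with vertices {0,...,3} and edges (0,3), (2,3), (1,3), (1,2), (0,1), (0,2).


By Kirchhoff's matrix tree theorem, the number of spanning trees equals
the determinant of any cofactor of the Laplacian matrix L.
G has 4 vertices and 6 edges.
Computing the (3 x 3) cofactor determinant gives 16.

16


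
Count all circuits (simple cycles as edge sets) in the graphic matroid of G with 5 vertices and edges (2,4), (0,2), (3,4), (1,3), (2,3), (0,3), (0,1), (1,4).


A circuit in a graphic matroid = edge set of a simple cycle.
G has 5 vertices and 8 edges.
Enumerating all minimal edge subsets forming cycles...
Total circuits found: 13.

13


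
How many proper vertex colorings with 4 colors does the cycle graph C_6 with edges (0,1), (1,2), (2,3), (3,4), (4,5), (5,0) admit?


P(C_6, k) = (k-1)^6 + (-1)^6*(k-1).
P(4) = (3)^6 + 3
= 729 + 3 = 732.

732


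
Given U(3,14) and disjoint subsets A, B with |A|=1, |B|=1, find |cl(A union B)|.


|A union B| = 1 + 1 = 2 (disjoint).
In U(3,14), cl(S) = S if |S| < 3, else cl(S) = E.
Since 2 < 3, cl(A union B) = A union B.
|cl(A union B)| = 2.

2


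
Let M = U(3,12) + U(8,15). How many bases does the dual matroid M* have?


(M1+M2)* = M1* + M2*.
M1* = U(9,12), bases: C(12,9) = 220.
M2* = U(7,15), bases: C(15,7) = 6435.
|B(M*)| = 220 * 6435 = 1415700.

1415700


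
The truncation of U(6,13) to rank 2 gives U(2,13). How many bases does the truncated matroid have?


Truncating U(6,13) to rank 2 gives U(2,13).
Bases of U(2,13) are all 2-element subsets of 13 elements.
Number of bases = C(13,2) = 13! / (2! * 11!) = 78.

78


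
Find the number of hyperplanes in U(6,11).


Hyperplanes of U(6,11) are flats of rank 5.
In a uniform matroid, these are exactly the (5)-element subsets.
Count = (11 choose 5) = 462.

462


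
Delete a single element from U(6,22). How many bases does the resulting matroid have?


Deleting e from U(6,22) gives U(6,21) since n > r.
Bases of U(6,21) = (21 choose 6) = 54264.

54264


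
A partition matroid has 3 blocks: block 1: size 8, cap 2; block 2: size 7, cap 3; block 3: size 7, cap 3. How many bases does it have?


A basis picks exactly ci elements from block i.
Number of bases = product of C(|Si|, ci).
= C(8,2) * C(7,3) * C(7,3)
= 28 * 35 * 35
= 34300.

34300


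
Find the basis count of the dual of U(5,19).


The dual of U(r,n) is U(n-r, n) = U(14,19).
Bases of U(14,19) are all (14)-element subsets.
|B(M*)| = (19 choose 14) = 11628.

11628


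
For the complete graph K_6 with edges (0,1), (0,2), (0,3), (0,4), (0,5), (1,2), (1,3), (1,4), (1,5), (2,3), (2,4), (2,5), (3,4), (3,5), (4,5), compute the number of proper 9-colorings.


P(K_6, k) = k(k-1)(k-2)...(k-5).
P(9) = (9) * (8) * (7) * (6) * (5) * (4) = 60480.

60480


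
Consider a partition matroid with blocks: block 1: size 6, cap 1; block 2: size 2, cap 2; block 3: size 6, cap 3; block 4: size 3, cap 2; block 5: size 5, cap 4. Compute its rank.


Rank of a partition matroid = sum of min(|Si|, ci) for each block.
= min(6,1) + min(2,2) + min(6,3) + min(3,2) + min(5,4)
= 1 + 2 + 3 + 2 + 4
= 12.

12


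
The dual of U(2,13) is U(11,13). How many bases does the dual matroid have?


The dual of U(r,n) is U(n-r, n) = U(11,13).
Bases of U(11,13) are all (11)-element subsets.
|B(M*)| = (13 choose 11) = 78.

78


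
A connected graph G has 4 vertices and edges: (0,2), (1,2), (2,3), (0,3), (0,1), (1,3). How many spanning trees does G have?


By Kirchhoff's matrix tree theorem, the number of spanning trees equals
the determinant of any cofactor of the Laplacian matrix L.
G has 4 vertices and 6 edges.
Computing the (3 x 3) cofactor determinant gives 16.

16


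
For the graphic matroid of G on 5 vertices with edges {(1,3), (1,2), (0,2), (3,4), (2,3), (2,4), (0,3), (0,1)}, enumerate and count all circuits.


A circuit in a graphic matroid = edge set of a simple cycle.
G has 5 vertices and 8 edges.
Enumerating all minimal edge subsets forming cycles...
Total circuits found: 12.

12


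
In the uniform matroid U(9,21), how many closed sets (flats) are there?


Flats of U(9,21): every subset of size < 9 is a flat, plus E itself.
Count = C(21,0) + C(21,1) + C(21,2) + C(21,3) + C(21,4) + C(21,5) + C(21,6) + C(21,7) + C(21,8) + 1
     = 1 + 21 + 210 + 1330 + 5985 + 20349 + 54264 + 116280 + 203490 + 1
     = 401931.

401931


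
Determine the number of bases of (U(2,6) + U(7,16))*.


(M1+M2)* = M1* + M2*.
M1* = U(4,6), bases: C(6,4) = 15.
M2* = U(9,16), bases: C(16,9) = 11440.
|B(M*)| = 15 * 11440 = 171600.

171600


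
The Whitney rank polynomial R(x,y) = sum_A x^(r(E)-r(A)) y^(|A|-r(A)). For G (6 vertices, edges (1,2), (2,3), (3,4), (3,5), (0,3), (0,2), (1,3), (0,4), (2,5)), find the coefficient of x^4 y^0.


R(x,y) = sum over A in 2^E of x^(r(E)-r(A)) * y^(|A|-r(A)).
G has 6 vertices, 9 edges. r(E) = 5.
Enumerate all 2^9 = 512 subsets.
Count subsets with r(E)-r(A)=4 and |A|-r(A)=0: 9.

9


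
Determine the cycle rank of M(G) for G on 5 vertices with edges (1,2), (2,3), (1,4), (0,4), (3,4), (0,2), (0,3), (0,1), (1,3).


Cycle rank (nullity) = |E| - r(M) = |E| - (|V| - c).
|E| = 9, |V| = 5, c = 1.
Nullity = 9 - (5 - 1) = 9 - 4 = 5.

5


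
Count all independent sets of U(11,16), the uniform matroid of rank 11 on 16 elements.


Independent sets of U(11,16) are all subsets of size <= 11.
Count = (16 choose 0) + (16 choose 1) + (16 choose 2) + (16 choose 3) + (16 choose 4) + (16 choose 5) + (16 choose 6) + (16 choose 7) + (16 choose 8) + (16 choose 9) + (16 choose 10) + (16 choose 11)
     = 1 + 16 + 120 + 560 + 1820 + 4368 + 8008 + 11440 + 12870 + 11440 + 8008 + 4368
     = 63019.

63019


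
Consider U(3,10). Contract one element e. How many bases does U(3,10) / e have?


Contracting e from U(3,10) gives U(2,9).
Bases of U(2,9) = (9 choose 2) = 36.

36


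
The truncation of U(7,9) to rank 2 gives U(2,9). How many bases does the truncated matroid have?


Truncating U(7,9) to rank 2 gives U(2,9).
Bases of U(2,9) are all 2-element subsets of 9 elements.
Number of bases = C(9,2) = 9! / (2! * 7!) = 36.

36


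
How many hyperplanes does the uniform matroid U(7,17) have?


Hyperplanes of U(7,17) are flats of rank 6.
In a uniform matroid, these are exactly the (6)-element subsets.
Count = C(17,6) = 17! / (6! * 11!) = 12376.

12376


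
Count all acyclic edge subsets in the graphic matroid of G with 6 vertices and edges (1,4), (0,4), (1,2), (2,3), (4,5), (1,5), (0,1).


An independent set in a graphic matroid is an acyclic edge subset.
G has 6 vertices and 7 edges.
Enumerate all 2^7 = 128 subsets, checking for acyclicity.
Total independent sets = 96.

96


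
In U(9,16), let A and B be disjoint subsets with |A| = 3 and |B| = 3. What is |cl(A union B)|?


|A union B| = 3 + 3 = 6 (disjoint).
In U(9,16), cl(S) = S if |S| < 9, else cl(S) = E.
Since 6 < 9, cl(A union B) = A union B.
|cl(A union B)| = 6.

6


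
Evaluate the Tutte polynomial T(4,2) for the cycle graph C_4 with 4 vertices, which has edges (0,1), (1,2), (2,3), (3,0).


T(C_4; x,y) = x + x^2 + ... + x^(3) + y.
T(4,2) = 4^1 + 4^2 + 4^3 + 2
= 4 + 16 + 64 + 2
= 86.

86


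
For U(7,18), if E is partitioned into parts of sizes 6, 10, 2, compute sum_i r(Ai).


r(Ai) = min(|Ai|, 7) for each part.
Sum = min(6,7) + min(10,7) + min(2,7)
    = 6 + 7 + 2
    = 15.

15


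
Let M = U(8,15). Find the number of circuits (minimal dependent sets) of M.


In U(8,15), circuits are the (9)-element subsets.
Any set of 9 elements is dependent, and removing any one element gives
an independent set of size 8, so it is a minimal dependent set.
Number of circuits = C(15,9) = 15! / (9! * 6!) = 5005.

5005


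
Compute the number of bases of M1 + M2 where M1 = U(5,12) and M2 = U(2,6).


Bases of a direct sum M1 + M2: |B| = |B(M1)| * |B(M2)|.
|B(U(5,12))| = C(12,5) = 792.
|B(U(2,6))| = C(6,2) = 15.
Total bases = 792 * 15 = 11880.

11880


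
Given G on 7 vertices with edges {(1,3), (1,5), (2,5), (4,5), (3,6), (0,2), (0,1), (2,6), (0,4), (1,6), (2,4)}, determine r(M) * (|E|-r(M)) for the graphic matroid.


r(M) = |V| - c = 7 - 1 = 6.
nullity = |E| - r(M) = 11 - 6 = 5.
Product = 6 * 5 = 30.

30


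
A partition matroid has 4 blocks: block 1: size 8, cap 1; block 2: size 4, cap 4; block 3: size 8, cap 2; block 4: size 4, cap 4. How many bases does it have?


A basis picks exactly ci elements from block i.
Number of bases = product of C(|Si|, ci).
= C(8,1) * C(4,4) * C(8,2) * C(4,4)
= 8 * 1 * 28 * 1
= 224.

224


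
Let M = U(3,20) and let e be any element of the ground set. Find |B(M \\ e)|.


Deleting e from U(3,20) gives U(3,19) since n > r.
Bases of U(3,19) = (19 choose 3) = 969.

969


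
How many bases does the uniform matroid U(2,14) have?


Bases of U(2,14) are all 2-element subsets of the 14-element ground set.
Number of bases = C(14,2).
C(14,2) = (14 * 13) / (1 * 2) = 91.

91


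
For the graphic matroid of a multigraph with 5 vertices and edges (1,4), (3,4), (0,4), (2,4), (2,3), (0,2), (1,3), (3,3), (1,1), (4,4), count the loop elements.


In a graphic matroid, a loop is a self-loop edge (u,u) with rank 0.
Examining all 10 edges for self-loops...
Self-loops found: (3,3), (1,1), (4,4)
Number of loops = 3.

3


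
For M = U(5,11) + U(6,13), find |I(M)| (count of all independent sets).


For a direct sum, |I(M1+M2)| = |I(M1)| * |I(M2)|.
|I(U(5,11))| = sum C(11,k) for k=0..5 = 1024.
|I(U(6,13))| = sum C(13,k) for k=0..6 = 4096.
Total = 1024 * 4096 = 4194304.

4194304


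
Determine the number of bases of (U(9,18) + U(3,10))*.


(M1+M2)* = M1* + M2*.
M1* = U(9,18), bases: C(18,9) = 48620.
M2* = U(7,10), bases: C(10,7) = 120.
|B(M*)| = 48620 * 120 = 5834400.

5834400


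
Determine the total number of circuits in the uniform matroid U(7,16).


In U(7,16), circuits are the (8)-element subsets.
Any set of 8 elements is dependent, and removing any one element gives
an independent set of size 7, so it is a minimal dependent set.
Number of circuits = C(16,8) = 12870.

12870


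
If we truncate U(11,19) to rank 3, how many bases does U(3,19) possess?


Truncating U(11,19) to rank 3 gives U(3,19).
Bases of U(3,19) are all 3-element subsets of 19 elements.
Number of bases = C(19,3) = (19 * 18 * 17) / (1 * 2 * 3) = 969.

969


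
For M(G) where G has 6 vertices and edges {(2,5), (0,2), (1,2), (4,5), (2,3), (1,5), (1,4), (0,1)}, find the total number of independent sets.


An independent set in a graphic matroid is an acyclic edge subset.
G has 6 vertices and 8 edges.
Enumerate all 2^8 = 256 subsets, checking for acyclicity.
Total independent sets = 164.

164


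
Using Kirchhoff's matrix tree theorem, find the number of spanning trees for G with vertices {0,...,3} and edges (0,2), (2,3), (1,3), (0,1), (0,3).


By Kirchhoff's matrix tree theorem, the number of spanning trees equals
the determinant of any cofactor of the Laplacian matrix L.
G has 4 vertices and 5 edges.
Computing the (3 x 3) cofactor determinant gives 8.

8


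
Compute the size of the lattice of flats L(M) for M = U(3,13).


Flats of U(3,13): every subset of size < 3 is a flat, plus E itself.
Count = (13 choose 0) + (13 choose 1) + (13 choose 2) + 1
     = 1 + 13 + 78 + 1
     = 93.

93


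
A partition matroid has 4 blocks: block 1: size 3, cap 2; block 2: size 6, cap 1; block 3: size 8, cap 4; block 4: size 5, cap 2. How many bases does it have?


A basis picks exactly ci elements from block i.
Number of bases = product of C(|Si|, ci).
= C(3,2) * C(6,1) * C(8,4) * C(5,2)
= 3 * 6 * 70 * 10
= 12600.

12600


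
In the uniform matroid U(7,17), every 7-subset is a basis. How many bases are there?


Bases of U(7,17) are all 7-element subsets of the 17-element ground set.
Number of bases = C(17,7).
C(17,7) = 19448.

19448


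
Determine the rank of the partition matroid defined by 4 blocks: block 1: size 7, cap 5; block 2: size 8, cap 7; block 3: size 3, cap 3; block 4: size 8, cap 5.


Rank of a partition matroid = sum of min(|Si|, ci) for each block.
= min(7,5) + min(8,7) + min(3,3) + min(8,5)
= 5 + 7 + 3 + 5
= 20.

20


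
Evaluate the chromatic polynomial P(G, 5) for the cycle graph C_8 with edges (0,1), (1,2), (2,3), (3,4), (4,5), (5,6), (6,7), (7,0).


P(C_8, k) = (k-1)^8 + (-1)^8*(k-1).
P(5) = (4)^8 + 4
= 65536 + 4 = 65540.

65540


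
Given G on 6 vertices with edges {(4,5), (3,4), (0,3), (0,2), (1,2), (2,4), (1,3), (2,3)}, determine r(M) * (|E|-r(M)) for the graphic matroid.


r(M) = |V| - c = 6 - 1 = 5.
nullity = |E| - r(M) = 8 - 5 = 3.
Product = 5 * 3 = 15.

15


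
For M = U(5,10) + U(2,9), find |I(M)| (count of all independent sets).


For a direct sum, |I(M1+M2)| = |I(M1)| * |I(M2)|.
|I(U(5,10))| = sum C(10,k) for k=0..5 = 638.
|I(U(2,9))| = sum C(9,k) for k=0..2 = 46.
Total = 638 * 46 = 29348.

29348


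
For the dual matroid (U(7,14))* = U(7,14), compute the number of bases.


The dual of U(r,n) is U(n-r, n) = U(7,14).
Bases of U(7,14) are all (7)-element subsets.
|B(M*)| = C(14,7) = 3432.

3432


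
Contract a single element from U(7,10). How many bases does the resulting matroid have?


Contracting e from U(7,10) gives U(6,9).
Bases of U(6,9) = C(9,6) = 84.

84


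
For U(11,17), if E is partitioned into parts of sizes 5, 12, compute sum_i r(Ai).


r(Ai) = min(|Ai|, 11) for each part.
Sum = min(5,11) + min(12,11)
    = 5 + 11
    = 16.

16


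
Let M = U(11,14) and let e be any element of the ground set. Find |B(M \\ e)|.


Deleting e from U(11,14) gives U(11,13) since n > r.
Bases of U(11,13) = (13 choose 11) = 78.

78


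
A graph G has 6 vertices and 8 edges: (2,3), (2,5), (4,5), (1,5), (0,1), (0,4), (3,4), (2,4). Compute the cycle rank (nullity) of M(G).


Cycle rank (nullity) = |E| - r(M) = |E| - (|V| - c).
|E| = 8, |V| = 6, c = 1.
Nullity = 8 - (6 - 1) = 8 - 5 = 3.

3


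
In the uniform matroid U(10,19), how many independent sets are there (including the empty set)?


Independent sets of U(10,19) are all subsets of size <= 10.
Count = (19 choose 0) + (19 choose 1) + (19 choose 2) + (19 choose 3) + (19 choose 4) + (19 choose 5) + (19 choose 6) + (19 choose 7) + (19 choose 8) + (19 choose 9) + (19 choose 10)
     = 1 + 19 + 171 + 969 + 3876 + 11628 + 27132 + 50388 + 75582 + 92378 + 92378
     = 354522.

354522


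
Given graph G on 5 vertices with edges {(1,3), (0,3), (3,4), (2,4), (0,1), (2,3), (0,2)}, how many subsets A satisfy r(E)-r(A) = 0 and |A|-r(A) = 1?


R(x,y) = sum over A in 2^E of x^(r(E)-r(A)) * y^(|A|-r(A)).
G has 5 vertices, 7 edges. r(E) = 4.
Enumerate all 2^7 = 128 subsets.
Count subsets with r(E)-r(A)=0 and |A|-r(A)=1: 19.

19


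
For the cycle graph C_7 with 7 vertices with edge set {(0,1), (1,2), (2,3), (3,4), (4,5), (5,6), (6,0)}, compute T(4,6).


T(C_7; x,y) = x + x^2 + ... + x^(6) + y.
T(4,6) = 4^1 + 4^2 + 4^3 + 4^4 + 4^5 + 4^6 + 6
= 4 + 16 + 64 + 256 + 1024 + 4096 + 6
= 5466.

5466


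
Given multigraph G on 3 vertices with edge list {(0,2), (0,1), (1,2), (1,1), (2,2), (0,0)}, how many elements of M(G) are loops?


In a graphic matroid, a loop is a self-loop edge (u,u) with rank 0.
Examining all 6 edges for self-loops...
Self-loops found: (1,1), (2,2), (0,0)
Number of loops = 3.

3


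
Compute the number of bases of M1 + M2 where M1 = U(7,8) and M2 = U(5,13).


Bases of a direct sum M1 + M2: |B| = |B(M1)| * |B(M2)|.
|B(U(7,8))| = C(8,7) = 8.
|B(U(5,13))| = C(13,5) = 1287.
Total bases = 8 * 1287 = 10296.

10296


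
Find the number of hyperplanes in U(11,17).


Hyperplanes of U(11,17) are flats of rank 10.
In a uniform matroid, these are exactly the (10)-element subsets.
Count = C(17,10) = 17! / (10! * 7!) = 19448.

19448


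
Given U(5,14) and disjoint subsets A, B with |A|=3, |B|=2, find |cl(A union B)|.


|A union B| = 3 + 2 = 5 (disjoint).
In U(5,14), cl(S) = S if |S| < 5, else cl(S) = E.
Since 5 >= 5, cl(A union B) = E.
|cl(A union B)| = 14.

14


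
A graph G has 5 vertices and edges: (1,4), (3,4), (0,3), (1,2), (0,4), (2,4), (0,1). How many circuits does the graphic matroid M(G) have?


A circuit in a graphic matroid = edge set of a simple cycle.
G has 5 vertices and 7 edges.
Enumerating all minimal edge subsets forming cycles...
Total circuits found: 6.

6


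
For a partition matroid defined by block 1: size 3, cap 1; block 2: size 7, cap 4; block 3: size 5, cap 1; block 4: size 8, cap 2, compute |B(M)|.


A basis picks exactly ci elements from block i.
Number of bases = product of C(|Si|, ci).
= C(3,1) * C(7,4) * C(5,1) * C(8,2)
= 3 * 35 * 5 * 28
= 14700.

14700


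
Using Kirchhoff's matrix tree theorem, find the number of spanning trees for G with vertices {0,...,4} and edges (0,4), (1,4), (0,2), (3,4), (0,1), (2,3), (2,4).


By Kirchhoff's matrix tree theorem, the number of spanning trees equals
the determinant of any cofactor of the Laplacian matrix L.
G has 5 vertices and 7 edges.
Computing the (4 x 4) cofactor determinant gives 21.

21


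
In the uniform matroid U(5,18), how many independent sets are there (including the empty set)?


Independent sets of U(5,18) are all subsets of size <= 5.
Count = C(18,0) + C(18,1) + C(18,2) + C(18,3) + C(18,4) + C(18,5)
     = 1 + 18 + 153 + 816 + 3060 + 8568
     = 12616.

12616


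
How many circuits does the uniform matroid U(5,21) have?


In U(5,21), circuits are the (6)-element subsets.
Any set of 6 elements is dependent, and removing any one element gives
an independent set of size 5, so it is a minimal dependent set.
Number of circuits = C(21,6) = 21! / (6! * 15!) = 54264.

54264


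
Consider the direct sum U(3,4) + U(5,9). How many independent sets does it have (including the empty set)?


For a direct sum, |I(M1+M2)| = |I(M1)| * |I(M2)|.
|I(U(3,4))| = sum C(4,k) for k=0..3 = 15.
|I(U(5,9))| = sum C(9,k) for k=0..5 = 382.
Total = 15 * 382 = 5730.

5730


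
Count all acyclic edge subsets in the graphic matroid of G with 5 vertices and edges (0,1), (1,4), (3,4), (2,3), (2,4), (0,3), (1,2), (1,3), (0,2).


An independent set in a graphic matroid is an acyclic edge subset.
G has 5 vertices and 9 edges.
Enumerate all 2^9 = 512 subsets, checking for acyclicity.
Total independent sets = 198.

198


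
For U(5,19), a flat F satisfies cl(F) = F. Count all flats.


Flats of U(5,19): every subset of size < 5 is a flat, plus E itself.
Count = C(19,0) + C(19,1) + C(19,2) + C(19,3) + C(19,4) + 1
     = 1 + 19 + 171 + 969 + 3876 + 1
     = 5037.

5037


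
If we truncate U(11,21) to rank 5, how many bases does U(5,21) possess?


Truncating U(11,21) to rank 5 gives U(5,21).
Bases of U(5,21) are all 5-element subsets of 21 elements.
Number of bases = C(21,5) = 20349.

20349


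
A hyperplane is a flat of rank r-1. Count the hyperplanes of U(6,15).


Hyperplanes of U(6,15) are flats of rank 5.
In a uniform matroid, these are exactly the (5)-element subsets.
Count = C(15,5) = 15! / (5! * 10!) = 3003.

3003


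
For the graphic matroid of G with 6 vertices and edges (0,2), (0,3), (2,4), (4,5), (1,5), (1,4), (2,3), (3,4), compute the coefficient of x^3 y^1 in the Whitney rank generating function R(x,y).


R(x,y) = sum over A in 2^E of x^(r(E)-r(A)) * y^(|A|-r(A)).
G has 6 vertices, 8 edges. r(E) = 5.
Enumerate all 2^8 = 256 subsets.
Count subsets with r(E)-r(A)=3 and |A|-r(A)=1: 3.

3


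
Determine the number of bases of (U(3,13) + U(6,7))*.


(M1+M2)* = M1* + M2*.
M1* = U(10,13), bases: C(13,10) = 286.
M2* = U(1,7), bases: C(7,1) = 7.
|B(M*)| = 286 * 7 = 2002.

2002


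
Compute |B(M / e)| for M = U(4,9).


Contracting e from U(4,9) gives U(3,8).
Bases of U(3,8) = C(8,3) = 8! / (3! * 5!) = 56.

56


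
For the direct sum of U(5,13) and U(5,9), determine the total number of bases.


Bases of a direct sum M1 + M2: |B| = |B(M1)| * |B(M2)|.
|B(U(5,13))| = C(13,5) = 1287.
|B(U(5,9))| = C(9,5) = 126.
Total bases = 1287 * 126 = 162162.

162162


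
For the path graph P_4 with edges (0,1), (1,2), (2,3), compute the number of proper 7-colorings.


P(P_4, k) = k * (k-1)^(3).
P(7) = 7 * 6^3 = 7 * 216 = 1512.

1512


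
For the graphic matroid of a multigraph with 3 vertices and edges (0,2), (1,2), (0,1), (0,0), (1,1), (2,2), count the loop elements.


In a graphic matroid, a loop is a self-loop edge (u,u) with rank 0.
Examining all 6 edges for self-loops...
Self-loops found: (0,0), (1,1), (2,2)
Number of loops = 3.

3


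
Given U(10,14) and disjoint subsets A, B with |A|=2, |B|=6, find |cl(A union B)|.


|A union B| = 2 + 6 = 8 (disjoint).
In U(10,14), cl(S) = S if |S| < 10, else cl(S) = E.
Since 8 < 10, cl(A union B) = A union B.
|cl(A union B)| = 8.

8


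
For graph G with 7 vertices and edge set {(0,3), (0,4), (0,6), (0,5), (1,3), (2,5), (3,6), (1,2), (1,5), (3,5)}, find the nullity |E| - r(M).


Cycle rank (nullity) = |E| - r(M) = |E| - (|V| - c).
|E| = 10, |V| = 7, c = 1.
Nullity = 10 - (7 - 1) = 10 - 6 = 4.

4


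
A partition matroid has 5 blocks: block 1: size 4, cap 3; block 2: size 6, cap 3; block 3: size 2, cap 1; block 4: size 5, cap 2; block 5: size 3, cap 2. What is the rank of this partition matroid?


Rank of a partition matroid = sum of min(|Si|, ci) for each block.
= min(4,3) + min(6,3) + min(2,1) + min(5,2) + min(3,2)
= 3 + 3 + 1 + 2 + 2
= 11.

11


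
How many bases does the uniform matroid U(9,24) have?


Bases of U(9,24) are all 9-element subsets of the 24-element ground set.
Number of bases = C(24,9).
C(24,9) = 1307504.

1307504


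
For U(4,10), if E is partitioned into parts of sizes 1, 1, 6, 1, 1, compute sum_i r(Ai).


r(Ai) = min(|Ai|, 4) for each part.
Sum = min(1,4) + min(1,4) + min(6,4) + min(1,4) + min(1,4)
    = 1 + 1 + 4 + 1 + 1
    = 8.

8


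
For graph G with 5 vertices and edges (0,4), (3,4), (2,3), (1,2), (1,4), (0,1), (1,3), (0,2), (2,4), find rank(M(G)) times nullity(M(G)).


r(M) = |V| - c = 5 - 1 = 4.
nullity = |E| - r(M) = 9 - 4 = 5.
Product = 4 * 5 = 20.

20


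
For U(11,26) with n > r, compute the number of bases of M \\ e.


Deleting e from U(11,26) gives U(11,25) since n > r.
Bases of U(11,25) = C(25,11) = 4457400.

4457400


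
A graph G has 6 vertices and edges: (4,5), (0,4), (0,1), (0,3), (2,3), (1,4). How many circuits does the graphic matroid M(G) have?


A circuit in a graphic matroid = edge set of a simple cycle.
G has 6 vertices and 6 edges.
Enumerating all minimal edge subsets forming cycles...
Total circuits found: 1.

1


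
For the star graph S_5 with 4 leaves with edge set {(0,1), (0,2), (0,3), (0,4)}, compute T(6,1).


A star on 5 vertices is a tree with 4 edges.
T(x,y) = x^(4) for any tree.
T(6,1) = 6^4 = 1296.

1296
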